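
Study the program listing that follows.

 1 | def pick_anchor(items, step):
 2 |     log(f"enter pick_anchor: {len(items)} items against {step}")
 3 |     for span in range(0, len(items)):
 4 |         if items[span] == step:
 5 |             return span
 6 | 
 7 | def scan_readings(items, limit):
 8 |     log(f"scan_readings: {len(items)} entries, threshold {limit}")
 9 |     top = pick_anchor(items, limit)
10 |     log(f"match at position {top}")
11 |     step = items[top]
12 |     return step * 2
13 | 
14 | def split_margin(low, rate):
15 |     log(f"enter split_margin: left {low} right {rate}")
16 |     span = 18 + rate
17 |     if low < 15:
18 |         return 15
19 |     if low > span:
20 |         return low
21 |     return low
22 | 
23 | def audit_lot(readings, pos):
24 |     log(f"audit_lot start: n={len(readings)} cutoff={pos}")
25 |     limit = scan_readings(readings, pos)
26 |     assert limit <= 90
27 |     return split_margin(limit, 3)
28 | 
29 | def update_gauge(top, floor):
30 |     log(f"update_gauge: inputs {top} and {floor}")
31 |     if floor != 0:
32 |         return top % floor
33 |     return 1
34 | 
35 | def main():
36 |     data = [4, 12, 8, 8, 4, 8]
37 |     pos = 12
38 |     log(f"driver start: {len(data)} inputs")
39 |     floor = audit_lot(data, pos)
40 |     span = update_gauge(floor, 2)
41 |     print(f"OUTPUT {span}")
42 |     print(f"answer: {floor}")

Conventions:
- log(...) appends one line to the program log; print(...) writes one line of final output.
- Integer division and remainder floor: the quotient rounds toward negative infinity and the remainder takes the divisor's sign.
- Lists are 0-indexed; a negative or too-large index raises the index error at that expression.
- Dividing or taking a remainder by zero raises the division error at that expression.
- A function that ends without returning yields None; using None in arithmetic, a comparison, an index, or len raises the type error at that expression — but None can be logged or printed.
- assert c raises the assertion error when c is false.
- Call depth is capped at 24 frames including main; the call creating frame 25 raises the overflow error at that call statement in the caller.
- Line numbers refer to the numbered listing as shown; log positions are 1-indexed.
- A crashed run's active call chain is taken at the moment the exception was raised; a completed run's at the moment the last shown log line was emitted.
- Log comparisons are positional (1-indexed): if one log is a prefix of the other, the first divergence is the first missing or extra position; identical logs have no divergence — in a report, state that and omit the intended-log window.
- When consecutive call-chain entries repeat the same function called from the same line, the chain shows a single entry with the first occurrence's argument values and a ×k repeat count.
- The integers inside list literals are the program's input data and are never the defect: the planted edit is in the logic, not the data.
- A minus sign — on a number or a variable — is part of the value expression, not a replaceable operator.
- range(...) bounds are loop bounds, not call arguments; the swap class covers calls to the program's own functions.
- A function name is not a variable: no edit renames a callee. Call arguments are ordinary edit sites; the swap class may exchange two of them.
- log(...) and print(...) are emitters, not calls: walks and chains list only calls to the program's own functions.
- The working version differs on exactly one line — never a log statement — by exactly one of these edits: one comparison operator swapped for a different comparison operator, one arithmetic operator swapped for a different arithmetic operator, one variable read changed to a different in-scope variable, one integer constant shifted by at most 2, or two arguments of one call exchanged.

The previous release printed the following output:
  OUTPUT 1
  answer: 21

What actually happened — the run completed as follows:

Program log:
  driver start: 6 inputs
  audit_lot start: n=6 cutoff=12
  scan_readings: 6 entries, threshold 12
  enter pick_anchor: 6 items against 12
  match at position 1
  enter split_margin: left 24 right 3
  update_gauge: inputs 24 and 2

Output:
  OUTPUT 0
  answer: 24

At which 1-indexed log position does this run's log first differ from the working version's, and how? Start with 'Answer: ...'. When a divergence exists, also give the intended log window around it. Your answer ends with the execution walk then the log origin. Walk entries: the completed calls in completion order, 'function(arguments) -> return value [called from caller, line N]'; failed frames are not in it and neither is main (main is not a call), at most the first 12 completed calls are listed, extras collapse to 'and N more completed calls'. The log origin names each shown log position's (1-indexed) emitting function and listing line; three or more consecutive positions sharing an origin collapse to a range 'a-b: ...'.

Answer: position 7 — shown 'update_gauge: inputs 24 and 2', intended 'update_gauge: inputs 21 and 2'.
Intended log window:
  5: match at position 1
  6: enter split_margin: left 24 right 3
  7: update_gauge: inputs 21 and 2
Execution walk:
  pick_anchor([4, 12, 8, 8, 4, 8], 12) -> 1  [called from scan_readings, line 9]
  scan_readings([4, 12, 8, 8, 4, 8], 12) -> 24  [called from audit_lot, line 25]
  split_margin(24, 3) -> 24  [called from audit_lot, line 27]
  audit_lot([4, 12, 8, 8, 4, 8], 12) -> 24  [called from main, line 39]
  update_gauge(24, 2) -> 0  [called from main, line 40]
Log line origins:
  1 — main, line 38
  2 — audit_lot, line 24
  3 — scan_readings, line 8
  4 — pick_anchor, line 2
  5 — scan_readings, line 10
  6 — split_margin, line 15
  7 — update_gauge, line 30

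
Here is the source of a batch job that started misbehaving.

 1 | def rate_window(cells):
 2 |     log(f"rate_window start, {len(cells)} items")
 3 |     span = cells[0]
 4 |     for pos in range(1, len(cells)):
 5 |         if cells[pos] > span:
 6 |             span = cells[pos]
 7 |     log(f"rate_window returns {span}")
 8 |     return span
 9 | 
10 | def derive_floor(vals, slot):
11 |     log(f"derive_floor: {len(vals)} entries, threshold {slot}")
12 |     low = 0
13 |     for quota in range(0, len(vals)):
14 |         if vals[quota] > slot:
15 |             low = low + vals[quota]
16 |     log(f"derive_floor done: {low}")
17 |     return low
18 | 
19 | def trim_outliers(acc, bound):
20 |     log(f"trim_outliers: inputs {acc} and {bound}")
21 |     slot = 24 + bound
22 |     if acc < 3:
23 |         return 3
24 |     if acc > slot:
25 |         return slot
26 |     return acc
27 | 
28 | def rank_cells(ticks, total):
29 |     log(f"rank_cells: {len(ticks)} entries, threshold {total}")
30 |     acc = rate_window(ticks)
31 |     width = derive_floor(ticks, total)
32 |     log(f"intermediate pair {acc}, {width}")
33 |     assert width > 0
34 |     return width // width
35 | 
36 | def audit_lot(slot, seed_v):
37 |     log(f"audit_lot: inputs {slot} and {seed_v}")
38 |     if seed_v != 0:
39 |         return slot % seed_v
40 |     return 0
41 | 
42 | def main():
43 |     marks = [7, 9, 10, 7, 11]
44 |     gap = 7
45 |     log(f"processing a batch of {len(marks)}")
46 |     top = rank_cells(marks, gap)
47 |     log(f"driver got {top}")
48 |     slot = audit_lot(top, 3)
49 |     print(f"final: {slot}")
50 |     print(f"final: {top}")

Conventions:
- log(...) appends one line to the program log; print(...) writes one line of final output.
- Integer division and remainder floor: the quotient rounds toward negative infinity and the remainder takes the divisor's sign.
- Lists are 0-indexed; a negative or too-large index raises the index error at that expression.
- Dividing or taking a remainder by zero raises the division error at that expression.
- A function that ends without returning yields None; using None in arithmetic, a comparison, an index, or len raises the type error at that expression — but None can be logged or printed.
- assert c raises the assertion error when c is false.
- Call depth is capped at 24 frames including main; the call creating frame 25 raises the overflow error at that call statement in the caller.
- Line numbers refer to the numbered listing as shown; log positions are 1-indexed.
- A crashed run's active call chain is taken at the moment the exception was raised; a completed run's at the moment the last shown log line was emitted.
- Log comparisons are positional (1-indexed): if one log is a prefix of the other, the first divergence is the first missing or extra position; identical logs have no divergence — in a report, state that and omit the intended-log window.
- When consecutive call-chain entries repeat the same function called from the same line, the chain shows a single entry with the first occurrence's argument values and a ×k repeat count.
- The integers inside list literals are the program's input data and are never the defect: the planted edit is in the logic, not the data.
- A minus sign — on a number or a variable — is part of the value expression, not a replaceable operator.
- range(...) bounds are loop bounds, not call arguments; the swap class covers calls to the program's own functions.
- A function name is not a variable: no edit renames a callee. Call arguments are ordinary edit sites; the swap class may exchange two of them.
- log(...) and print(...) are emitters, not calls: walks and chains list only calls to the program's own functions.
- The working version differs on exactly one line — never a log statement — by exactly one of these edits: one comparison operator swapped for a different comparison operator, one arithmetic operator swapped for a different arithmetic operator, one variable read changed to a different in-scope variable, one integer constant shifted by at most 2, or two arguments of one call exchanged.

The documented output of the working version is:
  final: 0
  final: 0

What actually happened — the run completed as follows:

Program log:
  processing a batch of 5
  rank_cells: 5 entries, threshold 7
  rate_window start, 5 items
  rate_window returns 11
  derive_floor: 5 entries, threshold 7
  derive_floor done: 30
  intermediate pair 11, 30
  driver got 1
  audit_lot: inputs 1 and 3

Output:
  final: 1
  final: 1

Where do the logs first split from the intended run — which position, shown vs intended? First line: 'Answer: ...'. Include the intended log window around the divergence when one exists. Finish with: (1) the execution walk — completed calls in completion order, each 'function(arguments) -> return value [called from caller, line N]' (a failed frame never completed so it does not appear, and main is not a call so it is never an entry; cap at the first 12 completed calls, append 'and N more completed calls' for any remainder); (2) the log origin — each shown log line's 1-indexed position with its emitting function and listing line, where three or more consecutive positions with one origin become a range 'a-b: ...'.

Answer: position 8 — shown 'driver got 1', intended 'driver got 0'.
Intended log window:
  6: derive_floor done: 30
  7: intermediate pair 11, 30
  8: driver got 0
  9: audit_lot: inputs 0 and 3
Execution walk:
  rate_window([7, 9, 10, 7, 11]) -> 11  [called from rank_cells, line 30]
  derive_floor([7, 9, 10, 7, 11], 7) -> 30  [called from rank_cells, line 31]
  rank_cells([7, 9, 10, 7, 11], 7) -> 1  [called from main, line 46]
  audit_lot(1, 3) -> 1  [called from main, line 48]
Log line origins:
  1: logged in main at line 45
  2: logged in rank_cells at line 29
  3: logged in rate_window at line 2
  4: logged in rate_window at line 7
  5: logged in derive_floor at line 11
  6: logged in derive_floor at line 16
  7: logged in rank_cells at line 32
  8: logged in main at line 47
  9: logged in audit_lot at line 37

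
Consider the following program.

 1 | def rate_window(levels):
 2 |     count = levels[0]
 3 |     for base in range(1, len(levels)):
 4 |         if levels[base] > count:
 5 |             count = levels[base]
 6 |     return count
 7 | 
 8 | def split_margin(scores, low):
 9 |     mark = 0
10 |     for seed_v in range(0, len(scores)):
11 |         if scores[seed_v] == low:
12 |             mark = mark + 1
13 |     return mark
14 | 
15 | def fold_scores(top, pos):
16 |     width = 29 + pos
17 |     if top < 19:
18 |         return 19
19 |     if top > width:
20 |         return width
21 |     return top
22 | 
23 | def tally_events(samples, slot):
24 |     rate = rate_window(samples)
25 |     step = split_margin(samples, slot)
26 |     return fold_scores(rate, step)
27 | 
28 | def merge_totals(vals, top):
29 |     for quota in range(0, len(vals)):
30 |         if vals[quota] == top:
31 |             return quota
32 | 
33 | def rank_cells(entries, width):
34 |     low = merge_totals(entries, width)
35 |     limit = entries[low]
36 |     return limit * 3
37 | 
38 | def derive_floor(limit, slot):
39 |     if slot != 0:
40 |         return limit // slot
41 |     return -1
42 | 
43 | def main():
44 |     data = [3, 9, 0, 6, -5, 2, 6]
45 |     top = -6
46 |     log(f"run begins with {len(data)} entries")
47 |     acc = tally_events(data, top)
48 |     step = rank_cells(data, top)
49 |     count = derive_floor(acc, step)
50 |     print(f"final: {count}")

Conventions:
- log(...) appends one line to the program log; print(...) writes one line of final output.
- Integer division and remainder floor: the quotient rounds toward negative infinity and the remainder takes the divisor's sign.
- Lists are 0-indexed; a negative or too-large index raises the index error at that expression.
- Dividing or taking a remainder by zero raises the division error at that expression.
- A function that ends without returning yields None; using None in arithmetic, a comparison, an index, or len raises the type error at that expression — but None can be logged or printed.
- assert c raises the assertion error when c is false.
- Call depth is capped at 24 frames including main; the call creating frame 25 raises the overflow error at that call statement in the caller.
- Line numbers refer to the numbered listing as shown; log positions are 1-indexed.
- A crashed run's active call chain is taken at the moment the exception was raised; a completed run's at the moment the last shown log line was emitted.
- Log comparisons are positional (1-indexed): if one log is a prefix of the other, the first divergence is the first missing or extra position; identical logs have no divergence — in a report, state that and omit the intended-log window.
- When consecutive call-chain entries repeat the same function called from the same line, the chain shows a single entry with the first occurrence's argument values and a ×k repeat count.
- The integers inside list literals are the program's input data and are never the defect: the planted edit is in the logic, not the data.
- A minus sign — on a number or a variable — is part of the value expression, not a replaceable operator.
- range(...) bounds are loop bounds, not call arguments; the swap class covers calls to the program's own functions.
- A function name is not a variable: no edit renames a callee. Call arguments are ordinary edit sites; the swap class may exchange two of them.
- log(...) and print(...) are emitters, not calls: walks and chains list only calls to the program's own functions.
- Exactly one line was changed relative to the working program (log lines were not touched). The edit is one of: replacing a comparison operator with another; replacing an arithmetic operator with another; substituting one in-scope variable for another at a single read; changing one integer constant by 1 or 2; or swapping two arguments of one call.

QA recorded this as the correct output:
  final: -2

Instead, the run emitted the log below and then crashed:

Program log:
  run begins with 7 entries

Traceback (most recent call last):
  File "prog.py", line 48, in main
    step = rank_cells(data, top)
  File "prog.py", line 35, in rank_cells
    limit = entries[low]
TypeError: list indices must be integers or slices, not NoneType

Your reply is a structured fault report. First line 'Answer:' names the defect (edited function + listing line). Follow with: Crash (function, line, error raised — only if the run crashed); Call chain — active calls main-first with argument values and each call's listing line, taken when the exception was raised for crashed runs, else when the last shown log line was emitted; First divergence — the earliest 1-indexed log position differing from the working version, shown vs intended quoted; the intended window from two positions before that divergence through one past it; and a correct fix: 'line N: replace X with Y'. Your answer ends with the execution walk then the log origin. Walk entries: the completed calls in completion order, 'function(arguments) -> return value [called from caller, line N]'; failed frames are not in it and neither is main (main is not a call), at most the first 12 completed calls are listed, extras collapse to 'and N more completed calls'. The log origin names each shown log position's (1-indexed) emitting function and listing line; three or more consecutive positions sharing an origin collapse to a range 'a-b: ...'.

Answer: the defect is in main at line 45.
Core observation: Every log line matches the working run — the failure is the only observable divergence.
Crash: rank_cells, line 35, TypeError.
Call chain: main -> rank_cells([3, 9, 0, 6, -5, 2, 6], -6) (called at line 48).
First divergence: none; the two logs match at every position.
Execution walk:
  rate_window([3, 9, 0, 6, -5, 2, 6]) -> 9  [called from tally_events, line 24]
  split_margin([3, 9, 0, 6, -5, 2, 6], -6) -> 0  [called from tally_events, line 25]
  fold_scores(9, 0) -> 19  [called from tally_events, line 26]
  tally_events([3, 9, 0, 6, -5, 2, 6], -6) -> 19  [called from main, line 47]
  merge_totals([3, 9, 0, 6, -5, 2, 6], -6) -> None  [called from rank_cells, line 34]
Log line origins:
  1: from main, line 46
A correct fix: line 45: replace `-6` with `-5`.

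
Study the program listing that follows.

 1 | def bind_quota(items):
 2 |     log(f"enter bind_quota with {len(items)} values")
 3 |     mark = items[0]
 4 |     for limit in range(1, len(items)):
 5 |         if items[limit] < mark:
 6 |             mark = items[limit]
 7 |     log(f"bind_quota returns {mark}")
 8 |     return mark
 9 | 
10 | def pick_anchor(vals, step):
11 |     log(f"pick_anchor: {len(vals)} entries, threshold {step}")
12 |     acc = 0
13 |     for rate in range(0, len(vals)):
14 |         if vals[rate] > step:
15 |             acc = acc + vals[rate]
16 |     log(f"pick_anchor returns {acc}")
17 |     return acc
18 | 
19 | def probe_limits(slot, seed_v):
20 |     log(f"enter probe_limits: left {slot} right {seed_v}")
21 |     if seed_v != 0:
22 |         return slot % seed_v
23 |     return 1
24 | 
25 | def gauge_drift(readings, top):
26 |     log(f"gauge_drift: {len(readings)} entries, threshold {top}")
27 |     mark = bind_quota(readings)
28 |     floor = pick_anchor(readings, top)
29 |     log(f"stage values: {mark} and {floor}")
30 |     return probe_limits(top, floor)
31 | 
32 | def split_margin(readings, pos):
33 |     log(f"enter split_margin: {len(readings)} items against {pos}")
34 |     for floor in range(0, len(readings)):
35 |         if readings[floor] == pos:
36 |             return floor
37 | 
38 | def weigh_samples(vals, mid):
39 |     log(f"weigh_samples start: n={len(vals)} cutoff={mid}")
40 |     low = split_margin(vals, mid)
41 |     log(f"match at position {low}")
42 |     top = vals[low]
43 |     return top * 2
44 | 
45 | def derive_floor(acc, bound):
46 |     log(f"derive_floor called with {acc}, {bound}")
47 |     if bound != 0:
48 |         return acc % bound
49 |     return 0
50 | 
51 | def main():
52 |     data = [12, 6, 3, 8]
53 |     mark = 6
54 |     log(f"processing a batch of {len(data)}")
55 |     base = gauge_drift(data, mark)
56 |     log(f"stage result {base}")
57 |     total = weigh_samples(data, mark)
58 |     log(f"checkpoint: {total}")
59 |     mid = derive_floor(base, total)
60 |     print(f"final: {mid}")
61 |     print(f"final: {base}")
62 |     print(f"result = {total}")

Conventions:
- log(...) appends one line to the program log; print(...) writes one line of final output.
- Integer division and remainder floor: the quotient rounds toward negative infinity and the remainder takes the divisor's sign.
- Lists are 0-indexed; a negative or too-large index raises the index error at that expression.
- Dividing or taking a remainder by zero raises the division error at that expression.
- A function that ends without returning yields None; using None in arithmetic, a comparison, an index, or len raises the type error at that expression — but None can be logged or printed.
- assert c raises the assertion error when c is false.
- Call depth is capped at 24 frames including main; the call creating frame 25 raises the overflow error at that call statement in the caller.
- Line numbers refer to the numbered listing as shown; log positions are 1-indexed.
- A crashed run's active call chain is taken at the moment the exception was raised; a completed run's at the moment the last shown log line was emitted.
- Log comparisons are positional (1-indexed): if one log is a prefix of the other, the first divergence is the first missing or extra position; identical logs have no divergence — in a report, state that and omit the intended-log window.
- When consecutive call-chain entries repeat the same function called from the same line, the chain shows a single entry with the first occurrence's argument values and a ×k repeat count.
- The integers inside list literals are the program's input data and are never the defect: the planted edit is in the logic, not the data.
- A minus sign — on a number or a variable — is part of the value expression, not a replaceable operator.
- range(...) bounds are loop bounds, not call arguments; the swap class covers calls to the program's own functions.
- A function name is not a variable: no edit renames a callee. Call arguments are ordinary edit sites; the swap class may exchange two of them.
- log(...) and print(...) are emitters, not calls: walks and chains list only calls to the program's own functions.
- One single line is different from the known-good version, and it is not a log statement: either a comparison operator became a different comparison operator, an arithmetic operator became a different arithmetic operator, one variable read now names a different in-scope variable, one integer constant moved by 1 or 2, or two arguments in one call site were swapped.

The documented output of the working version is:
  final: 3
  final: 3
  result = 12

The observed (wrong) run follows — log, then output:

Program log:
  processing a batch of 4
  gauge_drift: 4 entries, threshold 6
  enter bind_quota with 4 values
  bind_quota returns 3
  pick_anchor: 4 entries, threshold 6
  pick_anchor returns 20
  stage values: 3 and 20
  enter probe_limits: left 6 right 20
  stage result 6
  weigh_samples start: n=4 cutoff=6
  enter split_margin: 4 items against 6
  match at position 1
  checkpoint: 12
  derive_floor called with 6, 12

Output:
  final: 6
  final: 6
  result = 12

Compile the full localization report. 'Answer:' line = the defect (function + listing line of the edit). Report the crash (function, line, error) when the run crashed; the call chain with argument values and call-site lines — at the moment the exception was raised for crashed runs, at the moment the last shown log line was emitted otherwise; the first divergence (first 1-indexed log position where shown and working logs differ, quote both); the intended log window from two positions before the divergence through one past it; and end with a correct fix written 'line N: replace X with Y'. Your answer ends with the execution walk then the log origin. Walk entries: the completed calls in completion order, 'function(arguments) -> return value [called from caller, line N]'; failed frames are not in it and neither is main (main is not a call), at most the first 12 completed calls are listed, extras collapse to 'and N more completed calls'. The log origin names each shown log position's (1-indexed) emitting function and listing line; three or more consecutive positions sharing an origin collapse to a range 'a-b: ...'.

Answer: the defect is in gauge_drift at line 30.
Core observation: Everything matches until log position 8, which reads 'enter probe_limits: left 6 right 20' in place of 'enter probe_limits: left 3 right 20'.
Call chain: main -> derive_floor(6, 12) (called at line 59).
First divergence: position 8; shown 'enter probe_limits: left 6 right 20' vs intended 'enter probe_limits: left 3 right 20'.
Intended log window:
  6: pick_anchor returns 20
  7: stage values: 3 and 20
  8: enter probe_limits: left 3 right 20
  9: stage result 3
Execution walk:
  bind_quota([12, 6, 3, 8]) -> 3  [called from gauge_drift, line 27]
  pick_anchor([12, 6, 3, 8], 6) -> 20  [called from gauge_drift, line 28]
  probe_limits(6, 20) -> 6  [called from gauge_drift, line 30]
  gauge_drift([12, 6, 3, 8], 6) -> 6  [called from main, line 55]
  split_margin([12, 6, 3, 8], 6) -> 1  [called from weigh_samples, line 40]
  weigh_samples([12, 6, 3, 8], 6) -> 12  [called from main, line 57]
  derive_floor(6, 12) -> 6  [called from main, line 59]
Origin of each log line:
  1: logged in main at line 54
  2: logged in gauge_drift at line 26
  3: logged in bind_quota at line 2
  4: logged in bind_quota at line 7
  5: logged in pick_anchor at line 11
  6: logged in pick_anchor at line 16
  7: logged in gauge_drift at line 29
  8: logged in probe_limits at line 20
  9: logged in main at line 56
  10: logged in weigh_samples at line 39
  11: logged in split_margin at line 33
  12: logged in weigh_samples at line 41
  13: logged in main at line 58
  14: logged in derive_floor at line 46
A correct fix: line 30: replace `top` with `mark`.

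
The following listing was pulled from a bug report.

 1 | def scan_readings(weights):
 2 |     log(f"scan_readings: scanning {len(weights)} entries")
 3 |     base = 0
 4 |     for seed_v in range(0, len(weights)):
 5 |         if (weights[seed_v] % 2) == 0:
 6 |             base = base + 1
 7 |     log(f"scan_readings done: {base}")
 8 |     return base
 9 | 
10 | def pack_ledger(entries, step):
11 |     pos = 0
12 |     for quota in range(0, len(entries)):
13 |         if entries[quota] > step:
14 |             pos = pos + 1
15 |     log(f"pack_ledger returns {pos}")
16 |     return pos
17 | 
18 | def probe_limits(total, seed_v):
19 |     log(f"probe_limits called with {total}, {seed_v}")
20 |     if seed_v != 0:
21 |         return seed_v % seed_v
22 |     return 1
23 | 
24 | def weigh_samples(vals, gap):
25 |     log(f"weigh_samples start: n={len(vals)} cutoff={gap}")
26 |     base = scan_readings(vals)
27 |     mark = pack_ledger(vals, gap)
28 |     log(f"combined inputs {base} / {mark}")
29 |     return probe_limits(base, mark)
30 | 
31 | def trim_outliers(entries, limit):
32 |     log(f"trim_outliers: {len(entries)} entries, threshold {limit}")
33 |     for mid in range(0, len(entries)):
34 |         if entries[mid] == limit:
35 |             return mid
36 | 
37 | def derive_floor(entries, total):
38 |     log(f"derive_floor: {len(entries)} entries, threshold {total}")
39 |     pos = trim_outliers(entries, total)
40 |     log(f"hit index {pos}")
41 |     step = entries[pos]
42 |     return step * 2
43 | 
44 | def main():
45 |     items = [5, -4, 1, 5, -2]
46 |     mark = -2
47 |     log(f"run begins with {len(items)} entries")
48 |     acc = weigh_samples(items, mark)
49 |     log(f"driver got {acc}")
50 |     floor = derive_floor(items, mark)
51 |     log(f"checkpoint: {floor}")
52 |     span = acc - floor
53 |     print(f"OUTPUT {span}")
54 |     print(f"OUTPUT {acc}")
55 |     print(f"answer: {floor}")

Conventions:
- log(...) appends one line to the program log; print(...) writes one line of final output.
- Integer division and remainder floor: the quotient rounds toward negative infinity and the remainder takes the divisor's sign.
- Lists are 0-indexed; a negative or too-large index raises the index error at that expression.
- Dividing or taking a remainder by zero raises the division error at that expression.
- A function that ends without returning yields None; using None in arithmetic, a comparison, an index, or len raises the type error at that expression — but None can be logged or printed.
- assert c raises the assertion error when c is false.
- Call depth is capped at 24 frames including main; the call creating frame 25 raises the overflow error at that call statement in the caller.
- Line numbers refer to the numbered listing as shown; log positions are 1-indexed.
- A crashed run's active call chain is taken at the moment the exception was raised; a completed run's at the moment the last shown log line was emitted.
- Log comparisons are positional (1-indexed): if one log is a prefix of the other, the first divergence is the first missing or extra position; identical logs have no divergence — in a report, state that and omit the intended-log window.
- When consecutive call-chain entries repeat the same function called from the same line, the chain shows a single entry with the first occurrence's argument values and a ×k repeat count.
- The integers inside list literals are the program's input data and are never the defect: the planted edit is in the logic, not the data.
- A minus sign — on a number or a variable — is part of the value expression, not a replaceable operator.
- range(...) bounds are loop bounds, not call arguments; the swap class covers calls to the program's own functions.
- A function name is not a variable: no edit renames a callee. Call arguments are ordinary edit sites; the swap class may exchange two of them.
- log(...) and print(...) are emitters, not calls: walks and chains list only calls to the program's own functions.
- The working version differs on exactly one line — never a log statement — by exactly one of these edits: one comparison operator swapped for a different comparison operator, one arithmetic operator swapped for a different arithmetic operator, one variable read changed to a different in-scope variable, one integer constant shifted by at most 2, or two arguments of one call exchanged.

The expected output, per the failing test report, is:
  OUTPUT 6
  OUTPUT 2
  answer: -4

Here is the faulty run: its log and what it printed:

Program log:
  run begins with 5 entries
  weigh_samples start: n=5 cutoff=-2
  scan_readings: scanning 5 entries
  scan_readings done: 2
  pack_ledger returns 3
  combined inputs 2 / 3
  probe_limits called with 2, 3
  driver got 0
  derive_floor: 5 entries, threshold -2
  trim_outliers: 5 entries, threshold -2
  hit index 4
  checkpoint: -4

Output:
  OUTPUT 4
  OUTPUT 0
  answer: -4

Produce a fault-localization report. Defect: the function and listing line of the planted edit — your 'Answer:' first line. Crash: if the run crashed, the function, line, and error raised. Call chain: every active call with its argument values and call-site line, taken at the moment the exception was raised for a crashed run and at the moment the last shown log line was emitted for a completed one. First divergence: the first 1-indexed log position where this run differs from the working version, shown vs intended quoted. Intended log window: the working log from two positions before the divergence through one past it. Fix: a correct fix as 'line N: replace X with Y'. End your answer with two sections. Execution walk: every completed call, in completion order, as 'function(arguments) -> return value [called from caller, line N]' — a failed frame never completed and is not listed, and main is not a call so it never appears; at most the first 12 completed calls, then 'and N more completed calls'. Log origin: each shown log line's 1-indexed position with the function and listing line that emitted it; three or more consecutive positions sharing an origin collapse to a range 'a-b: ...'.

Answer: the defect is in probe_limits at line 21.
The tell: Log line 8 is where behavior first shows: 'driver got 0' appears instead of 'driver got 2'.
Call chain: main.
First divergence: position 8 — the shown line 'driver got 0' should read 'driver got 2'.
Intended log window:
  6: combined inputs 2 / 3
  7: probe_limits called with 2, 3
  8: driver got 2
  9: derive_floor: 5 entries, threshold -2
Execution walk:
  scan_readings([5, -4, 1, 5, -2]) -> 2  [called from weigh_samples, line 26]
  pack_ledger([5, -4, 1, 5, -2], -2) -> 3  [called from weigh_samples, line 27]
  probe_limits(2, 3) -> 0  [called from weigh_samples, line 29]
  weigh_samples([5, -4, 1, 5, -2], -2) -> 0  [called from main, line 48]
  trim_outliers([5, -4, 1, 5, -2], -2) -> 4  [called from derive_floor, line 39]
  derive_floor([5, -4, 1, 5, -2], -2) -> -4  [called from main, line 50]
Log line origins:
  1: logged in main at line 47
  2: logged in weigh_samples at line 25
  3: logged in scan_readings at line 2
  4: logged in scan_readings at line 7
  5: logged in pack_ledger at line 15
  6: logged in weigh_samples at line 28
  7: logged in probe_limits at line 19
  8: logged in main at line 49
  9: logged in derive_floor at line 38
  10: logged in trim_outliers at line 32
  11: logged in derive_floor at line 40
  12: logged in main at line 51
A correct fix: line 21: replace `seed_v % seed_v` with `total % seed_v`.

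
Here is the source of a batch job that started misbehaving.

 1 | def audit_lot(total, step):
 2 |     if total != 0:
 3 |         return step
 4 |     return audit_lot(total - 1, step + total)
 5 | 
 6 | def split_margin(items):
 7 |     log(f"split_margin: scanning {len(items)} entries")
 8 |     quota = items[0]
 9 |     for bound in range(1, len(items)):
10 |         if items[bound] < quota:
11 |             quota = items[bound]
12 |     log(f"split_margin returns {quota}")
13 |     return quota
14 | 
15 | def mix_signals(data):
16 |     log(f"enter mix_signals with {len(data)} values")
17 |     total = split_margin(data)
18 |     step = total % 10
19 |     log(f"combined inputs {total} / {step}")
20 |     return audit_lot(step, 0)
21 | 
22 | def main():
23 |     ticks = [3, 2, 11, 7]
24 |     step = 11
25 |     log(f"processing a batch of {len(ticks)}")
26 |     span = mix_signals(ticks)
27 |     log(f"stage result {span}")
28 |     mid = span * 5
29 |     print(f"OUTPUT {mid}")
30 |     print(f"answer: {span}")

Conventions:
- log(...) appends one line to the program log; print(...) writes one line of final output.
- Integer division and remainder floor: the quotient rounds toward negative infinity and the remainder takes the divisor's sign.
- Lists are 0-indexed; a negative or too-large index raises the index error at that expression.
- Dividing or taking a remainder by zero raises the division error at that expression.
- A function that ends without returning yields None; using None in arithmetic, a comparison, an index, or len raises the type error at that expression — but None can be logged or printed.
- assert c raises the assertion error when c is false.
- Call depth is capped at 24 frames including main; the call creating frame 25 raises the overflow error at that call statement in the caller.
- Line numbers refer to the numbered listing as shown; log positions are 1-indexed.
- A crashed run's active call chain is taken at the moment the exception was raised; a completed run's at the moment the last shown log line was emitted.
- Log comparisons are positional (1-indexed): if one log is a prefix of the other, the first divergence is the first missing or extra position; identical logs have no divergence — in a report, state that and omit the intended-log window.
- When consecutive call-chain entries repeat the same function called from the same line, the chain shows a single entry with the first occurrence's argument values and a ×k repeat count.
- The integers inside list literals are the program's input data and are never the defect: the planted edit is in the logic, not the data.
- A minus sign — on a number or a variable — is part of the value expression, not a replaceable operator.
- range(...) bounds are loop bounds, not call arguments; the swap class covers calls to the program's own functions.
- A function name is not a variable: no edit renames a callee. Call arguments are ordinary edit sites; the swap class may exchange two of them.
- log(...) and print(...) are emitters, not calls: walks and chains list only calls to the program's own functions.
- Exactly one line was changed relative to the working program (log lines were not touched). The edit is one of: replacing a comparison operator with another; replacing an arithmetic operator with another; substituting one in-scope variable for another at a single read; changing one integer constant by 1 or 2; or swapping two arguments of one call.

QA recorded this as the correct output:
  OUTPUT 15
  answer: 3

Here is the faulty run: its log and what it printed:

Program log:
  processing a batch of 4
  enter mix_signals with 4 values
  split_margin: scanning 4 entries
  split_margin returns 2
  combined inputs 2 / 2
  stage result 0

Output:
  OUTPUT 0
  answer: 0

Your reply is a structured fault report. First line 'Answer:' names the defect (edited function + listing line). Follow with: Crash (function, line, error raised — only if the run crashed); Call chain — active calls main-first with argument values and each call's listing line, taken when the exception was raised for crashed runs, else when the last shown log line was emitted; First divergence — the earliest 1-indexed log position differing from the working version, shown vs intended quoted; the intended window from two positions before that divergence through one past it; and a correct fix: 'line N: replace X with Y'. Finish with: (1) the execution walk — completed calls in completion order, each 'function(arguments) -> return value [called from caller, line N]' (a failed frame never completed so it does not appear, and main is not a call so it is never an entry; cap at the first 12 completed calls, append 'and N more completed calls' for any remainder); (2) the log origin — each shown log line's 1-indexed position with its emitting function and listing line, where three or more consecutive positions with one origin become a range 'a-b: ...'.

Answer: the defect is in audit_lot at line 2.
Core observation: Position 6 is the first bad log line: 'stage result 0' should read 'stage result 3'.
Call chain: main.
First divergence: position 6; shown 'stage result 0' vs intended 'stage result 3'.
Intended log window:
  4: split_margin returns 2
  5: combined inputs 2 / 2
  6: stage result 3
Execution walk:
  split_margin([3, 2, 11, 7]) -> 2  [called from mix_signals, line 17]
  audit_lot(2, 0) -> 0  [called from mix_signals, line 20]
  mix_signals([3, 2, 11, 7]) -> 0  [called from main, line 26]
Log origin:
  1: logged in main at line 25
  2: logged in mix_signals at line 16
  3: logged in split_margin at line 7
  4: logged in split_margin at line 12
  5: logged in mix_signals at line 19
  6: logged in main at line 27
A correct fix: line 2: replace `!=` with `<=`.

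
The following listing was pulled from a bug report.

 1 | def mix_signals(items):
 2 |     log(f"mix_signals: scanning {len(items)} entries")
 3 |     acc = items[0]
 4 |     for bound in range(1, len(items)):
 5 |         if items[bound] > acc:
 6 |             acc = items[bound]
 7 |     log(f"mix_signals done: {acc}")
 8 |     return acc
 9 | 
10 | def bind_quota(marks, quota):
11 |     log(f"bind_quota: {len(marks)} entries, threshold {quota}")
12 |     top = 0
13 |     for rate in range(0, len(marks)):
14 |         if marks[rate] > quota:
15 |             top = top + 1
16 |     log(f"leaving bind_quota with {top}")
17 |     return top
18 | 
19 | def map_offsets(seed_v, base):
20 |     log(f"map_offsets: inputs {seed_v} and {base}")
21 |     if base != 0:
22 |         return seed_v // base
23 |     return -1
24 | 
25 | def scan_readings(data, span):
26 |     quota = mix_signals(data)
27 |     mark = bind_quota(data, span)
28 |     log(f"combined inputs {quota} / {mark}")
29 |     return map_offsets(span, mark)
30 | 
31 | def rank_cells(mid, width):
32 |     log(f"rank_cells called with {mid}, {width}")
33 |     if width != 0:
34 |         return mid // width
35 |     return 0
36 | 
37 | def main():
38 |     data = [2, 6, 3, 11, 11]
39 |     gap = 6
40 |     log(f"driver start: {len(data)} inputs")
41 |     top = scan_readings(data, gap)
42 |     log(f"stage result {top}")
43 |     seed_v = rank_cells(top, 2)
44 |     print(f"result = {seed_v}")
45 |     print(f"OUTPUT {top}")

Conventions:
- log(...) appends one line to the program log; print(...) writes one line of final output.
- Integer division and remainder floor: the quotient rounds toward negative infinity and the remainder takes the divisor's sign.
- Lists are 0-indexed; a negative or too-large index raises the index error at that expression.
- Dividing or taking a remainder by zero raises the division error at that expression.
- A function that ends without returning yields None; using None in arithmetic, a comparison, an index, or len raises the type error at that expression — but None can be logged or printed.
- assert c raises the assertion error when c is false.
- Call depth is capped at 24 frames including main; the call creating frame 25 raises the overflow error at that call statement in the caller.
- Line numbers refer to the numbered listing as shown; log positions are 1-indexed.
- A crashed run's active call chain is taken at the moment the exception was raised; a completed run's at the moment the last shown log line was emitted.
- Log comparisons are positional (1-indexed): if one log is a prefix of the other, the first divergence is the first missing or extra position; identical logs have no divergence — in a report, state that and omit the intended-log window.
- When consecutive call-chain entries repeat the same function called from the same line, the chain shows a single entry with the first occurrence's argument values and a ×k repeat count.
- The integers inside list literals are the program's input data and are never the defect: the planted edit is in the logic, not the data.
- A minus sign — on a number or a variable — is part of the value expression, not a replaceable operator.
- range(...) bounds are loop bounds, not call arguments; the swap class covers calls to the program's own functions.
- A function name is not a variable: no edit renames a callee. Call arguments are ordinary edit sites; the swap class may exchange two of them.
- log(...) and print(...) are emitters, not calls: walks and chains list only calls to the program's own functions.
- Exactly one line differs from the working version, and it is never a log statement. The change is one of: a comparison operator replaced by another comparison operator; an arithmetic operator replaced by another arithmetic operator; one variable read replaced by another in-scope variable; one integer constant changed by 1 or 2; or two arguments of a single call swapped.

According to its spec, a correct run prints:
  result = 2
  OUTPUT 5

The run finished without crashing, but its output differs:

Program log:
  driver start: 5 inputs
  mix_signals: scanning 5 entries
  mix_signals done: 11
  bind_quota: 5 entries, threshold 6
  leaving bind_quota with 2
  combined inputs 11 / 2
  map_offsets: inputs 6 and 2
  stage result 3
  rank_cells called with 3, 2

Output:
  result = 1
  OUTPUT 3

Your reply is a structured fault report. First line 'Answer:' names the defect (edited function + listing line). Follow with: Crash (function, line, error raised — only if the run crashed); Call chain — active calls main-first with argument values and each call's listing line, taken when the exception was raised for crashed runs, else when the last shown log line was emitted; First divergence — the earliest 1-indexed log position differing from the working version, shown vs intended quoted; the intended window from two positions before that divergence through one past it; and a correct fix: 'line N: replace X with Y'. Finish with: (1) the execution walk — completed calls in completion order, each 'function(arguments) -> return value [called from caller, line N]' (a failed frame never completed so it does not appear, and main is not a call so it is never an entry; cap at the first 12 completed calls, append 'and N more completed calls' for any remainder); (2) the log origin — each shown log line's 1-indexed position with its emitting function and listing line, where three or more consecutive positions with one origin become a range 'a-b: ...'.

Answer: the defect is in scan_readings at line 29.
The tell: At log position 7 the runs split — shown 'map_offsets: inputs 6 and 2', but the working version logs 'map_offsets: inputs 11 and 2'.
Call chain: main -> rank_cells(3, 2) (called at line 43).
First divergence: at position 7 the run shows 'map_offsets: inputs 6 and 2' where the working version logs 'map_offsets: inputs 11 and 2'.
Intended log window:
  5: leaving bind_quota with 2
  6: combined inputs 11 / 2
  7: map_offsets: inputs 11 and 2
  8: stage result 5
Execution walk:
  mix_signals([2, 6, 3, 11, 11]) -> 11  [called from scan_readings, line 26]
  bind_quota([2, 6, 3, 11, 11], 6) -> 2  [called from scan_readings, line 27]
  map_offsets(6, 2) -> 3  [called from scan_readings, line 29]
  scan_readings([2, 6, 3, 11, 11], 6) -> 3  [called from main, line 41]
  rank_cells(3, 2) -> 1  [called from main, line 43]
Origin of each log line:
  1: emitted by main (line 40)
  2: emitted by mix_signals (line 2)
  3: emitted by mix_signals (line 7)
  4: emitted by bind_quota (line 11)
  5: emitted by bind_quota (line 16)
  6: emitted by scan_readings (line 28)
  7: emitted by map_offsets (line 20)
  8: emitted by main (line 42)
  9: emitted by rank_cells (line 32)
A correct fix: line 29: replace `span` with `quota`.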